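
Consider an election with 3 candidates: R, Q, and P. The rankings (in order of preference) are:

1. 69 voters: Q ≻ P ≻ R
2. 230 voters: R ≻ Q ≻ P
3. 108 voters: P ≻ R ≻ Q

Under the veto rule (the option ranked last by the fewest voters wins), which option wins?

R

Last-place votes: R 69, Q 108, P 230.
R is ranked last by the fewest voters, so R wins.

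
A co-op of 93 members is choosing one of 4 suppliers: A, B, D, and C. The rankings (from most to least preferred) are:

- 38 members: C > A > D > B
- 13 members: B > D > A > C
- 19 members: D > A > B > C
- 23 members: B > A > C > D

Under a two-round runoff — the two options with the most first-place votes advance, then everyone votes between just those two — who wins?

B

Round 1 first-place votes: A 0, B 36, D 19, C 38.
C and B advance.
Runoff: C is preferred to B by 38 voters; B by 55.
B wins the runoff.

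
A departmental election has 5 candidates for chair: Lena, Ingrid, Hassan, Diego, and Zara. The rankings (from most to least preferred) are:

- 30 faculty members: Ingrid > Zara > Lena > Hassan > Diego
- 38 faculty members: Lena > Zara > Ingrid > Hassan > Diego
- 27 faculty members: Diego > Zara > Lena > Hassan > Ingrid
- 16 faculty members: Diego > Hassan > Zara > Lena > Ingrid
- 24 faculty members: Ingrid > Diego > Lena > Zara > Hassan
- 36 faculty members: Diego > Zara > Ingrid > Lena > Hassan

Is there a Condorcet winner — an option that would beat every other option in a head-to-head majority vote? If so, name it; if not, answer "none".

Checking pairwise contests:
Ingrid beats Lena 90–81.
Zara beats Ingrid 117–54.
Lena beats Hassan 155–16.
Ingrid beats Diego 92–79.
Diego beats Zara 103–68.
Every option loses at least one head-to-head, so there is no Condorcet winner.

none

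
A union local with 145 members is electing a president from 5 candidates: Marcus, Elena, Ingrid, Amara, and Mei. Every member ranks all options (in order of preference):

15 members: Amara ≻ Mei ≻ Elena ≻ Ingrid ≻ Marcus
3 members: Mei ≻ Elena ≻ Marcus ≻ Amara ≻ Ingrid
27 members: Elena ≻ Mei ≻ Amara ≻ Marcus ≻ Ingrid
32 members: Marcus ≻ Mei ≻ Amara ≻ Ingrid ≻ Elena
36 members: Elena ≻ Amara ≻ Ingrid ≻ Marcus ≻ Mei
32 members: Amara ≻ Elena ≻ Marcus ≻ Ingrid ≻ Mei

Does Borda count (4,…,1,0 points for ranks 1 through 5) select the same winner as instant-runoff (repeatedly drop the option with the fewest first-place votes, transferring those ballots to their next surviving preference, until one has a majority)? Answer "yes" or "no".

yes

Borda — scores: Marcus 261, Elena 387, Ingrid 151, Amara 417, Mei 234. Winner: Amara.
Instant-runoff — R1 Marcus 32, Elena 63, Ingrid 0, Amara 47, Mei 3 (Ingrid out); R2 Marcus 32, Elena 63, Amara 47, Mei 3 (Mei out); R3 Marcus 32, Elena 66, Amara 47 (Marcus out); R4 Elena 66, Amara 79 (Amara winner). Winner: Amara.
The two methods agree.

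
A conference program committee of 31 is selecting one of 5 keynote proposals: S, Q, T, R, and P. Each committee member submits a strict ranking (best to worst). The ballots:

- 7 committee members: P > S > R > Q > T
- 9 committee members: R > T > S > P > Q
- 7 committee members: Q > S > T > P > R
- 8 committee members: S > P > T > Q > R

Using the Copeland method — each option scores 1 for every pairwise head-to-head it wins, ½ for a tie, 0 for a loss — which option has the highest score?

S

S: beats Q, T, R, and P → score 4.
Q: loses to S, T, R, and P → score 0.
T: beats Q and P; loses to S and R → score 2.
R: beats Q and T; loses to S and P → score 2.
P: beats Q and R; loses to S and T → score 2.
S has the best pairwise record.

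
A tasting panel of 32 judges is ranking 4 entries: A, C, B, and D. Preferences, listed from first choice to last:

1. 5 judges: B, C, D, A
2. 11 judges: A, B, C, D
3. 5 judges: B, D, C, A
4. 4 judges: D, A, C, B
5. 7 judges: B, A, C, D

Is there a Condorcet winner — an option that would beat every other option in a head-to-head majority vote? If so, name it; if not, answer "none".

B vs A: 17–15 for B.
B vs C: 28–4 for B.
B vs D: 28–4 for B.
B beats every other option head-to-head.

B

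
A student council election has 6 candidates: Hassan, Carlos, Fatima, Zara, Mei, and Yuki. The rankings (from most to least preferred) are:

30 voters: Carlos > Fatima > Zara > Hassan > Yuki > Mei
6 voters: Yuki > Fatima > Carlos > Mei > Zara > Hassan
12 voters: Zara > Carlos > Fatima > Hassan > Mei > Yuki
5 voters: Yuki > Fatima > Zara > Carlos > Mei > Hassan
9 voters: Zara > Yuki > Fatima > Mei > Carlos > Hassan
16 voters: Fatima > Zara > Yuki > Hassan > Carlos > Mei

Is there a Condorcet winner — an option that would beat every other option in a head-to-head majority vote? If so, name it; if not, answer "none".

Checking pairwise contests:
Carlos beats Hassan 62–16.
Zara beats Carlos 42–36.
Carlos beats Fatima 42–36.
Fatima beats Zara 57–21.
Hassan beats Mei 58–20.
Hassan beats Yuki 42–36.
Every option loses at least one head-to-head, so there is no Condorcet winner.

none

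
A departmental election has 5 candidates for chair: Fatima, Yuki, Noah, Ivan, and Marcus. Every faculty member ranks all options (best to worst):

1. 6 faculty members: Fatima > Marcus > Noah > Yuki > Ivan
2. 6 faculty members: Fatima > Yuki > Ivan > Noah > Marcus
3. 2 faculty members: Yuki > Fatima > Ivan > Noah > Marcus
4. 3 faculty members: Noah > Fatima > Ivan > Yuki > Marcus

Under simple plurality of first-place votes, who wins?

First-place votes: Fatima 12, Yuki 2, Noah 3, Ivan 0, Marcus 0.
Fatima has the most first-place votes.

Fatima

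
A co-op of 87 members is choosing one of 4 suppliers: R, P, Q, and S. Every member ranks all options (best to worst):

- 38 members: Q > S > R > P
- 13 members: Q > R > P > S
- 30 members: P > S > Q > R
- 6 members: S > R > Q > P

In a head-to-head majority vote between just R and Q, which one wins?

Voters preferring R to Q: 6; preferring Q to R: 81.
Q wins the head-to-head.

Q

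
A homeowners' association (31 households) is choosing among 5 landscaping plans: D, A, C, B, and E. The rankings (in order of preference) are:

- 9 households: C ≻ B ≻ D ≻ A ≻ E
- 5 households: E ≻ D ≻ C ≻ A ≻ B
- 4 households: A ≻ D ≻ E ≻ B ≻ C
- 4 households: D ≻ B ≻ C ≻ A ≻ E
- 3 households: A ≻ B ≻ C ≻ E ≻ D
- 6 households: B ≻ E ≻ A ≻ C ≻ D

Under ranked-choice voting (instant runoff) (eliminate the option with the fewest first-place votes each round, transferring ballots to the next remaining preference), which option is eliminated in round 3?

Round 1: D 4, A 7, C 9, B 6, E 5. Eliminate D.
Round 2: A 7, C 9, B 10, E 5. Eliminate E.
Round 3: A 7, C 14, B 10. Eliminate A.

A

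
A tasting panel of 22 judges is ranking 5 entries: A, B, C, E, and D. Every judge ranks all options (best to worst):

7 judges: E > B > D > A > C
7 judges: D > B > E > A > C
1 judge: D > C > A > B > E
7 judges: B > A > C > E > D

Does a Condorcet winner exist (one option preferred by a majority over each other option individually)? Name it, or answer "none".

B

B vs A: 21–1 for B.
B vs C: 21–1 for B.
B vs E: 15–7 for B.
B vs D: 14–8 for B.
B beats every other option head-to-head.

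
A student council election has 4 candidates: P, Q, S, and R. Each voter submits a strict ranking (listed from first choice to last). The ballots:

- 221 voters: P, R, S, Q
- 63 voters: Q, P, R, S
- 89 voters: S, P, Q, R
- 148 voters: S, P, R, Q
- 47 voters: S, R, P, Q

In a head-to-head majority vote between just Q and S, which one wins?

Voters preferring Q to S: 63; preferring S to Q: 505.
S wins the head-to-head.

S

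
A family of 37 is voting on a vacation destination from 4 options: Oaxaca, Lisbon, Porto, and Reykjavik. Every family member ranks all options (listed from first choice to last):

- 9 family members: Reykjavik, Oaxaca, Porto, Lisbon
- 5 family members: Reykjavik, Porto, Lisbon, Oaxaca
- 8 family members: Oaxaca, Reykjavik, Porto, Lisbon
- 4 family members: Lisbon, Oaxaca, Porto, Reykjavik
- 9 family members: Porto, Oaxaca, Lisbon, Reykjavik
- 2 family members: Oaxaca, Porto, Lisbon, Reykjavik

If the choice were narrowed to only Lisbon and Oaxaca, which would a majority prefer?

Voters preferring Lisbon to Oaxaca: 9; preferring Oaxaca to Lisbon: 28.
Oaxaca wins the head-to-head.

Oaxaca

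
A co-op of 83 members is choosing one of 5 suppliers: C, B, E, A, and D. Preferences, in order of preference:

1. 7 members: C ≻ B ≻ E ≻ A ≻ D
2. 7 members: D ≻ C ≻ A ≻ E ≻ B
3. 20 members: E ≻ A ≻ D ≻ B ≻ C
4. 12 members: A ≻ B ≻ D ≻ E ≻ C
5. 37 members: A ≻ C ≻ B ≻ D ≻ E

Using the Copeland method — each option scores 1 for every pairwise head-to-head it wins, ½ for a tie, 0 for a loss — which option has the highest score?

A

C: beats B, E, and D; loses to A → score 3.
B: beats E and D; loses to C and A → score 2.
E: loses to C, B, A, and D → score 0.
A: beats C, B, E, and D → score 4.
D: beats E; loses to C, B, and A → score 1.
A has the best pairwise record.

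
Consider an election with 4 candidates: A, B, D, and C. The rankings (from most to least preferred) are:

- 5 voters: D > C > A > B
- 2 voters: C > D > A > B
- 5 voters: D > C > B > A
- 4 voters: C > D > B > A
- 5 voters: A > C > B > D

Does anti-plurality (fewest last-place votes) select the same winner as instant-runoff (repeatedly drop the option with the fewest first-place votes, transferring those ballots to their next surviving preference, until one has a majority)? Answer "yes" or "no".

yes

Anti-plurality — last-place votes: A 9, B 7, D 5, C 0. Winner: C.
Instant-runoff — R1 A 5, B 0, D 10, C 6 (B out); R2 A 5, D 10, C 6 (A out); R3 D 10, C 11 (C winner). Winner: C.
The two methods agree.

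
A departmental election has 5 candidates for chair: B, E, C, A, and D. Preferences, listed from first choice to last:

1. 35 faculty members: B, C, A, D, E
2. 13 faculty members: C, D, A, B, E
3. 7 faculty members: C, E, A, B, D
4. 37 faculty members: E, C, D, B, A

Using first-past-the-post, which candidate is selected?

First-place votes: B 35, E 37, C 20, A 0, D 0.
E has the most first-place votes.

E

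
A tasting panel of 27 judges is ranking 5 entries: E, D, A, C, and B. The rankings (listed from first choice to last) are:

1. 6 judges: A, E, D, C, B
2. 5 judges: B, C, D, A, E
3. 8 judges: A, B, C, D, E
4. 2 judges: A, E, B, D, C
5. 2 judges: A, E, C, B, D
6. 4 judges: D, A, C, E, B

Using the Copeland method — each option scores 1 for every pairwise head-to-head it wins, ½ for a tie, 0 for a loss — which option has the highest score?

E: beats B; loses to D, A, and C → score 1.
D: beats E; loses to A, C, and B → score 1.
A: beats E, D, C, and B → score 4.
C: beats E and D; loses to A and B → score 2.
B: beats D and C; loses to E and A → score 2.
A has the best pairwise record.

A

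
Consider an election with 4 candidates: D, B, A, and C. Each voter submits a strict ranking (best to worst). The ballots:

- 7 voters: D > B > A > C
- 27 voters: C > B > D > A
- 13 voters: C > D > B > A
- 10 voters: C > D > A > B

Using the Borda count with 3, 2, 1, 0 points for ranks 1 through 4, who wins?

D: 7·3 + 27·1 + 13·2 + 10·2 = 94
B: 7·2 + 27·2 + 13·1 + 10·0 = 81
A: 7·1 + 27·0 + 13·0 + 10·1 = 17
C: 7·0 + 27·3 + 13·3 + 10·3 = 150
C has the highest Borda score (150).

C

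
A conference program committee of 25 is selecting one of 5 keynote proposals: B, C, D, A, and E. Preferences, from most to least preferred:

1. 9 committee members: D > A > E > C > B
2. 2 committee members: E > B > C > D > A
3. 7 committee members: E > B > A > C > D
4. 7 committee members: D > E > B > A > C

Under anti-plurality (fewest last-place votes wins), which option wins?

Last-place votes: B 9, C 7, D 7, A 2, E 0.
E is ranked last by the fewest voters, so E wins.

E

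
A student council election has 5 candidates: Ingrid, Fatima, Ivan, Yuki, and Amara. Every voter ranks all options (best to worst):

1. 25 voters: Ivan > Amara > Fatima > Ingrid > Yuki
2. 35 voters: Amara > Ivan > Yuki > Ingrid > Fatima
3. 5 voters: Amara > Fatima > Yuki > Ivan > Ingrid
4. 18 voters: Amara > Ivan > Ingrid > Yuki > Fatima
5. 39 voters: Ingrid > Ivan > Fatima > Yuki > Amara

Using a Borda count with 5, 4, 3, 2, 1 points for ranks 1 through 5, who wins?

Ingrid: 25·2 + 35·2 + 5·1 + 18·3 + 39·5 = 374
Fatima: 25·3 + 35·1 + 5·4 + 18·1 + 39·3 = 265
Ivan: 25·5 + 35·4 + 5·2 + 18·4 + 39·4 = 503
Yuki: 25·1 + 35·3 + 5·3 + 18·2 + 39·2 = 259
Amara: 25·4 + 35·5 + 5·5 + 18·5 + 39·1 = 429
Ivan has the highest Borda score (503).

Ivan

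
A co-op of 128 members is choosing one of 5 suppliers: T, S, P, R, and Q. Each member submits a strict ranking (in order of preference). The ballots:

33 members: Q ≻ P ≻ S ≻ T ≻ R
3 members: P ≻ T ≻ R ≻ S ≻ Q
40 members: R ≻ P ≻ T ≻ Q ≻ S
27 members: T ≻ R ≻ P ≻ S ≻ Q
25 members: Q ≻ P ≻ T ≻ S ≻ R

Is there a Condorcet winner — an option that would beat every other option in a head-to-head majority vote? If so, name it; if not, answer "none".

Checking pairwise contests:
P beats T 101–27.
T beats S 95–33.
R beats P 67–61.
T beats R 88–40.
T beats Q 70–58.
Every option loses at least one head-to-head, so there is no Condorcet winner.

none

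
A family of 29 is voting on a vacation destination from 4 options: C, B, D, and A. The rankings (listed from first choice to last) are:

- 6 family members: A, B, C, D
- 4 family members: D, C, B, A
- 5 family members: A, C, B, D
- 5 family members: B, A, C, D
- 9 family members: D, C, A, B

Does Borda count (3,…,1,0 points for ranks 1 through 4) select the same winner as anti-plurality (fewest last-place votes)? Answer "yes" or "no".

no

Borda — scores: C 47, B 36, D 39, A 52. Winner: A.
Anti-plurality — last-place votes: C 0, B 9, D 16, A 4. Winner: C.
The two methods disagree.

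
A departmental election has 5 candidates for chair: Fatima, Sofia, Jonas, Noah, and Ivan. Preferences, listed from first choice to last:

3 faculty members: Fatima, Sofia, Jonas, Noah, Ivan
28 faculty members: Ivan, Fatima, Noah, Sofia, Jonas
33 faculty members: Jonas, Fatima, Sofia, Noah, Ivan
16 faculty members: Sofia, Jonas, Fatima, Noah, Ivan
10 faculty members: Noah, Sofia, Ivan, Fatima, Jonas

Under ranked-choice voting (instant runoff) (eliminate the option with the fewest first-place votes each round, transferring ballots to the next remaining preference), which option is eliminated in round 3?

Round 1: Fatima 3, Sofia 16, Jonas 33, Noah 10, Ivan 28. Eliminate Fatima.
Round 2: Sofia 19, Jonas 33, Noah 10, Ivan 28. Eliminate Noah.
Round 3: Sofia 29, Jonas 33, Ivan 28. Eliminate Ivan.

Ivan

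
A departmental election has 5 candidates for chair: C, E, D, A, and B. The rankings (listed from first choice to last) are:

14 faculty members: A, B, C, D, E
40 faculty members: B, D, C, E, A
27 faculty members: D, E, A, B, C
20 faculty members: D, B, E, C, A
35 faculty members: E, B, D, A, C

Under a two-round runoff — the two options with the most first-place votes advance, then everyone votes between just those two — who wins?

Round 1 first-place votes: C 0, E 35, D 47, A 14, B 40.
D and B advance.
Runoff: D is preferred to B by 47 voters; B by 89.
B wins the runoff.

B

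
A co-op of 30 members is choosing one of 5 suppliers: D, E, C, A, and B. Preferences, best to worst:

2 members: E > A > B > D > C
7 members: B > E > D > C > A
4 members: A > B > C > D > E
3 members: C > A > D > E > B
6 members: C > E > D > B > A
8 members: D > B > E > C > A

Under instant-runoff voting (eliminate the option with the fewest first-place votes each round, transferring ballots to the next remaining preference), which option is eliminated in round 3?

Round 1: D 8, E 2, C 9, A 4, B 7. Eliminate E.
Round 2: D 8, C 9, A 6, B 7. Eliminate A.
Round 3: D 8, C 9, B 13. Eliminate D.

D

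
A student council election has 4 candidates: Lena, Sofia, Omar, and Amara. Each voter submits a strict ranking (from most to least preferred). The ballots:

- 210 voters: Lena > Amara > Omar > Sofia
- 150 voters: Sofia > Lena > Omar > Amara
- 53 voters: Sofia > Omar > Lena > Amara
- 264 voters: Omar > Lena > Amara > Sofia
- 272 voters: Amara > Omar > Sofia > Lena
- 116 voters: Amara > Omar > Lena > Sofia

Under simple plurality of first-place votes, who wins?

Amara

First-place votes: Lena 210, Sofia 203, Omar 264, Amara 388.
Amara has the most first-place votes.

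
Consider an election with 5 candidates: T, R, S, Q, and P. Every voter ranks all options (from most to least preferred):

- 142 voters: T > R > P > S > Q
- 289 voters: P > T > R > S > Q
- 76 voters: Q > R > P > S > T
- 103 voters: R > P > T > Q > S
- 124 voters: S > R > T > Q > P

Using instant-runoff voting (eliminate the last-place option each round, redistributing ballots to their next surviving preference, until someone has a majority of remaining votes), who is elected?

R

Round 1: T 142, R 103, S 124, Q 76, P 289. Eliminate Q.
Round 2: T 142, R 179, S 124, P 289. Eliminate S.
Round 3: T 142, R 303, P 289. Eliminate T.
Round 4: R 445, P 289. R has a majority.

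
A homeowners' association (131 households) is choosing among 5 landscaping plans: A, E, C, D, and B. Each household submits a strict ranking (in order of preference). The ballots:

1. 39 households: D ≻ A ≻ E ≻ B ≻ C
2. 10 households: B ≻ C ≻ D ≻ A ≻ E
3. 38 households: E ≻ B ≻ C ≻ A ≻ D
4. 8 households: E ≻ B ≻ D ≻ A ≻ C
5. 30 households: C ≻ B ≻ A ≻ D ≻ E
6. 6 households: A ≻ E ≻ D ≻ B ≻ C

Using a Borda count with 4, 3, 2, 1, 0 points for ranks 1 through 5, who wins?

B

A: 39·3 + 10·1 + 38·1 + 8·1 + 30·2 + 6·4 = 257
E: 39·2 + 10·0 + 38·4 + 8·4 + 30·0 + 6·3 = 280
C: 39·0 + 10·3 + 38·2 + 8·0 + 30·4 + 6·0 = 226
D: 39·4 + 10·2 + 38·0 + 8·2 + 30·1 + 6·2 = 234
B: 39·1 + 10·4 + 38·3 + 8·3 + 30·3 + 6·1 = 313
B has the highest Borda score (313).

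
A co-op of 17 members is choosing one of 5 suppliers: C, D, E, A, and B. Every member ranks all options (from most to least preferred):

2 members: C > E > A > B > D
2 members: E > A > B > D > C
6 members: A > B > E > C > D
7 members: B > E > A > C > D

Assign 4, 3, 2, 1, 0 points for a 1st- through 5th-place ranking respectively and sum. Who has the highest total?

C: 2·4 + 2·0 + 6·1 + 7·1 = 21
D: 2·0 + 2·1 + 6·0 + 7·0 = 2
E: 2·3 + 2·4 + 6·2 + 7·3 = 47
A: 2·2 + 2·3 + 6·4 + 7·2 = 48
B: 2·1 + 2·2 + 6·3 + 7·4 = 52
B has the highest Borda score (52).

B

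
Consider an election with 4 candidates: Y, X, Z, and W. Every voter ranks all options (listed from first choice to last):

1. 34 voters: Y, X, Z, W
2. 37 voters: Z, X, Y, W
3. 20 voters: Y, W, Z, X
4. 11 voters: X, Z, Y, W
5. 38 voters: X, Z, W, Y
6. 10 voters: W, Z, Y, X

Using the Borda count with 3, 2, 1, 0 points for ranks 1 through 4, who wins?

Y: 34·3 + 37·1 + 20·3 + 11·1 + 38·0 + 10·1 = 220
X: 34·2 + 37·2 + 20·0 + 11·3 + 38·3 + 10·0 = 289
Z: 34·1 + 37·3 + 20·1 + 11·2 + 38·2 + 10·2 = 283
W: 34·0 + 37·0 + 20·2 + 11·0 + 38·1 + 10·3 = 108
X has the highest Borda score (289).

X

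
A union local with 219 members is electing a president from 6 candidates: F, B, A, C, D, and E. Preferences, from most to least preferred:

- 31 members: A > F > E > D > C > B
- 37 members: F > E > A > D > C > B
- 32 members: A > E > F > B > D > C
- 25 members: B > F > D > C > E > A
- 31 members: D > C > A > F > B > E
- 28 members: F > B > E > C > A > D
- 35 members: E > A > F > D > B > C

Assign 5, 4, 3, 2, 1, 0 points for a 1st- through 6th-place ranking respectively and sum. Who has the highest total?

F

F: 31·4 + 37·5 + 32·3 + 25·4 + 31·2 + 28·5 + 35·3 = 812
B: 31·0 + 37·0 + 32·2 + 25·5 + 31·1 + 28·4 + 35·1 = 367
A: 31·5 + 37·3 + 32·5 + 25·0 + 31·3 + 28·1 + 35·4 = 687
C: 31·1 + 37·1 + 32·0 + 25·2 + 31·4 + 28·2 + 35·0 = 298
D: 31·2 + 37·2 + 32·1 + 25·3 + 31·5 + 28·0 + 35·2 = 468
E: 31·3 + 37·4 + 32·4 + 25·1 + 31·0 + 28·3 + 35·5 = 653
F has the highest Borda score (812).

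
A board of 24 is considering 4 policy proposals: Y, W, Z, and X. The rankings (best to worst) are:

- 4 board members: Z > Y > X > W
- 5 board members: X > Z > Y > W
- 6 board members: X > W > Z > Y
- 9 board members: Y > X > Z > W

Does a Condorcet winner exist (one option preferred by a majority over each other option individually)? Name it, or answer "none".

Checking pairwise contests:
Z beats Y 15–9.
Y beats W 18–6.
X beats Z 20–4.
Y beats X 13–11.
Every option loses at least one head-to-head, so there is no Condorcet winner.

none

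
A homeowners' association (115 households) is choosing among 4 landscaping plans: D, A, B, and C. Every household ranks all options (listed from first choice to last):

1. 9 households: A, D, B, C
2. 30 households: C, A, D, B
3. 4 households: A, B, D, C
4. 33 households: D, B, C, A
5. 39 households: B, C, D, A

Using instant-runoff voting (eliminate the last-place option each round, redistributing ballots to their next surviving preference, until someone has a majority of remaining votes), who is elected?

D

Round 1: D 33, A 13, B 39, C 30. Eliminate A.
Round 2: D 42, B 43, C 30. Eliminate C.
Round 3: D 72, B 43. D has a majority.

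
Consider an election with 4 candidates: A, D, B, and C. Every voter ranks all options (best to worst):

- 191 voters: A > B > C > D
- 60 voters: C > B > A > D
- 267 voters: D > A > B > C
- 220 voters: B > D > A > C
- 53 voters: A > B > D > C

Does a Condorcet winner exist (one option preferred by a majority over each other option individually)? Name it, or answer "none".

none

Checking pairwise contests:
D beats A 487–304.
B beats D 524–267.
A beats B 511–280.
A beats C 731–60.
Every option loses at least one head-to-head, so there is no Condorcet winner.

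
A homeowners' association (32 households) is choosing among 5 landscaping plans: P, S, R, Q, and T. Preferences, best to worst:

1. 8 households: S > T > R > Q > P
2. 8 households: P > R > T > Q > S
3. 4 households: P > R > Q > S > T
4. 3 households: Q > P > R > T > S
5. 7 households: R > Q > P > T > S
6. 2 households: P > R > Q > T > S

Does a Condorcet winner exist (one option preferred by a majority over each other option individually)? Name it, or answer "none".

none

Checking pairwise contests:
Q beats P 18–14.
P beats S 24–8.
P beats R 17–15.
R beats Q 29–3.
P beats T 24–8.
Every option loses at least one head-to-head, so there is no Condorcet winner.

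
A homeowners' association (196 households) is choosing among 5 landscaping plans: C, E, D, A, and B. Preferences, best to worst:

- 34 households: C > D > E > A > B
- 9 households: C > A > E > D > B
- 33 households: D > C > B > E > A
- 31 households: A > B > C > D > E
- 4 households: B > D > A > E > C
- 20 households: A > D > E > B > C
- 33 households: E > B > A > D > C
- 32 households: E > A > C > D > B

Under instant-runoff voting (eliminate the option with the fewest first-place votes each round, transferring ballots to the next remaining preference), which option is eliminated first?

B

Round 1: C 43, E 65, D 33, A 51, B 4. Eliminate B.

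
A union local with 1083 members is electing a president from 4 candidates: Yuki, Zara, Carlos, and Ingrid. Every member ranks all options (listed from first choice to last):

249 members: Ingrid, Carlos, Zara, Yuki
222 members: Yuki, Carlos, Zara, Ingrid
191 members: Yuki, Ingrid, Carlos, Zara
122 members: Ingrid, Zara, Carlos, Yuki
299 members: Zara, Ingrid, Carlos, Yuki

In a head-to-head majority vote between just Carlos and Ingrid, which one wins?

Ingrid

Voters preferring Carlos to Ingrid: 222; preferring Ingrid to Carlos: 861.
Ingrid wins the head-to-head.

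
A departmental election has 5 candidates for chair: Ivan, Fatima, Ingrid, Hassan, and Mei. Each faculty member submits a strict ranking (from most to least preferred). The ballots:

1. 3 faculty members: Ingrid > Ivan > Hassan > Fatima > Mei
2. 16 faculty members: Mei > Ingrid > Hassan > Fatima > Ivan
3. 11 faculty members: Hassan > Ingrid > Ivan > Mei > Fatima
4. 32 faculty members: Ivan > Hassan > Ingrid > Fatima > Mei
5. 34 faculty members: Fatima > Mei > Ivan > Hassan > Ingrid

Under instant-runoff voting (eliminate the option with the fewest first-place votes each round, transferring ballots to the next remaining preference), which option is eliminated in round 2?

Hassan

Round 1: Ivan 32, Fatima 34, Ingrid 3, Hassan 11, Mei 16. Eliminate Ingrid.
Round 2: Ivan 35, Fatima 34, Hassan 11, Mei 16. Eliminate Hassan.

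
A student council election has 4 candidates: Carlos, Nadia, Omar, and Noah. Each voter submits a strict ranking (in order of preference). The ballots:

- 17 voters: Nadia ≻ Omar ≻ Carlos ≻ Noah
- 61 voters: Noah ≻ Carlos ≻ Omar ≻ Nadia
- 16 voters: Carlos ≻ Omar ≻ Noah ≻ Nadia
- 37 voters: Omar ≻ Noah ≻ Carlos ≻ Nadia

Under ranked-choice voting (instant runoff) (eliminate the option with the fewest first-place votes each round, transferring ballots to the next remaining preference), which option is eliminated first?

Round 1: Carlos 16, Nadia 17, Omar 37, Noah 61. Eliminate Carlos.

Carlos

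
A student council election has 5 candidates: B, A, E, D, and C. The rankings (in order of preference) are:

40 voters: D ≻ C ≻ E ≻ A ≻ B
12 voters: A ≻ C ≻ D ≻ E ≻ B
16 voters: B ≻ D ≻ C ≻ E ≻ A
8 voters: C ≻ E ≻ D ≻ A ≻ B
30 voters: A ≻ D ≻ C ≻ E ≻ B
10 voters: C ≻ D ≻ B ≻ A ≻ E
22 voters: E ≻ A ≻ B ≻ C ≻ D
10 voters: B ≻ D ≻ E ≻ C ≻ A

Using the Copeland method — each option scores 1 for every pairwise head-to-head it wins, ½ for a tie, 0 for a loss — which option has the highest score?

B: loses to A, E, D, and C → score 0.
A: beats B; loses to E, D, and C → score 1.
E: beats B and A; loses to D and C → score 2.
D: beats B, A, E, and C → score 4.
C: beats B, A, and E; loses to D → score 3.
D has the best pairwise record.

D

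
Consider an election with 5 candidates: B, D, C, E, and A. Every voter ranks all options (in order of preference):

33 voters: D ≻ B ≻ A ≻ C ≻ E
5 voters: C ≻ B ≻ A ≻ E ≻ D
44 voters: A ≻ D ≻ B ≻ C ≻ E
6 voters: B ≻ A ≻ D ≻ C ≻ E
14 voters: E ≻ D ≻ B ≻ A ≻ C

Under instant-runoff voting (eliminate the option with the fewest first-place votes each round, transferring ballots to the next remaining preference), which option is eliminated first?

Round 1: B 6, D 33, C 5, E 14, A 44. Eliminate C.

C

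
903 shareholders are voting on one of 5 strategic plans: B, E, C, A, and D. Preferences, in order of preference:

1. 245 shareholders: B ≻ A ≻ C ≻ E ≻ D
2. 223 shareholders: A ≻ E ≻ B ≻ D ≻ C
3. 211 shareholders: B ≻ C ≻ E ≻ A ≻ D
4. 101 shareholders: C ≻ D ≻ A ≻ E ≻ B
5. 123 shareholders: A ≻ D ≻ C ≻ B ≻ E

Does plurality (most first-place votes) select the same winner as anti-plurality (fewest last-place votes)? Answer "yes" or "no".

no

Plurality — first-place votes: B 456, E 0, C 101, A 346, D 0. Winner: B.
Anti-plurality — last-place votes: B 101, E 123, C 223, A 0, D 456. Winner: A.
The two methods disagree.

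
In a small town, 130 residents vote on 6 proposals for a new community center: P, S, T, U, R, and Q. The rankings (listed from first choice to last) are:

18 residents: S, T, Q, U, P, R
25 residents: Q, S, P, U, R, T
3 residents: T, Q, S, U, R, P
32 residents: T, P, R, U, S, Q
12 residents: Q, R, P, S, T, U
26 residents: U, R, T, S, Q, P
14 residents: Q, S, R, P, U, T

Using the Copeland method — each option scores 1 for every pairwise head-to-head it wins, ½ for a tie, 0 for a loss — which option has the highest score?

P: beats U and R; loses to S, T, and Q → score 2.
S: beats P, T, U, and Q; loses to R → score 4.
T: beats P and Q; ties U; loses to S and R → score 2.5.
U: beats R; ties T; loses to P, S, and Q → score 1.5.
R: beats S and T; loses to P, U, and Q → score 2.
Q: beats P, U, and R; loses to S and T → score 3.
S has the best pairwise record.

S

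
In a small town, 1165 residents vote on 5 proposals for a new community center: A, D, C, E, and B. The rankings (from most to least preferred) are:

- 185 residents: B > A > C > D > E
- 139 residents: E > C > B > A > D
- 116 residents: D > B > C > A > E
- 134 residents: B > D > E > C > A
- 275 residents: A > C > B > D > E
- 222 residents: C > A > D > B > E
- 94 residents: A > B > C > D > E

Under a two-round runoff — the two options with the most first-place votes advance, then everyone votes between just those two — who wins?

A

Round 1 first-place votes: A 369, D 116, C 222, E 139, B 319.
A and B advance.
Runoff: A is preferred to B by 591 voters; B by 574.
A wins the runoff.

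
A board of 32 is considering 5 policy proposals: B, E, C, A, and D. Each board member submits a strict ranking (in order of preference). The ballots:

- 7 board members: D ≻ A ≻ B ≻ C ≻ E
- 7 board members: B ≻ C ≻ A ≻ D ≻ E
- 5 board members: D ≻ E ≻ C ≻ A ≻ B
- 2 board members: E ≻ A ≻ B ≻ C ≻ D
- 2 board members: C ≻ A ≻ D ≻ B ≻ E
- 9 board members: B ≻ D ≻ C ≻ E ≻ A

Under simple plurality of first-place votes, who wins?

B

First-place votes: B 16, E 2, C 2, A 0, D 12.
B has the most first-place votes.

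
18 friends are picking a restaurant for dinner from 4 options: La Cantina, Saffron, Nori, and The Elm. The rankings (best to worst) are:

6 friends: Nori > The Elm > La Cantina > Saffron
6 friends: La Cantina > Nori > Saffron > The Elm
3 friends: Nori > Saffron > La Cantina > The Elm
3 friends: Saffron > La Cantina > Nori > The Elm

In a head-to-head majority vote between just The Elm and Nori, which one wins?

Voters preferring The Elm to Nori: 0; preferring Nori to The Elm: 18.
Nori wins the head-to-head.

Nori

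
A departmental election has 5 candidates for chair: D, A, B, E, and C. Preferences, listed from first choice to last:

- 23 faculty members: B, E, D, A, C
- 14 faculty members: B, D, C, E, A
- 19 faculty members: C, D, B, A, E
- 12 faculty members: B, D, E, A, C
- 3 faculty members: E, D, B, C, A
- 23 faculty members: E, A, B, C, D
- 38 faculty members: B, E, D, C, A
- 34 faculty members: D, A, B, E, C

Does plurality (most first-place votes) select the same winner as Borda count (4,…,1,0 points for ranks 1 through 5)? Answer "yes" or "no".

Plurality — first-place votes: D 34, A 0, B 87, E 26, C 19. Winner: B.
Borda — scores: D 402, A 225, B 506, E 359, C 168. Winner: B.
The two methods agree.

yes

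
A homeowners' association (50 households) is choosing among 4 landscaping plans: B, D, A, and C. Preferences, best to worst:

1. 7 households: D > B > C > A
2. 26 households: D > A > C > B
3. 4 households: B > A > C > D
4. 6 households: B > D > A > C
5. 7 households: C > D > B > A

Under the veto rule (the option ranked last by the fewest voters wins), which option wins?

D

Last-place votes: B 26, D 4, A 14, C 6.
D is ranked last by the fewest voters, so D wins.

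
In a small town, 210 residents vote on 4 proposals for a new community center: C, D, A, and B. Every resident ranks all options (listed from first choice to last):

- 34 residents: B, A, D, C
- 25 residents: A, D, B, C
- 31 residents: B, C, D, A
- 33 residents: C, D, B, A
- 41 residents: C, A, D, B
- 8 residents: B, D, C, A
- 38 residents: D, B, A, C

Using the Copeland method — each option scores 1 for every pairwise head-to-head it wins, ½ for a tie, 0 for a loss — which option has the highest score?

D

C: beats A; ties D; loses to B → score 1.5.
D: beats A and B; ties C → score 2.5.
A: loses to C, D, and B → score 0.
B: beats C and A; loses to D → score 2.
D has the best pairwise record.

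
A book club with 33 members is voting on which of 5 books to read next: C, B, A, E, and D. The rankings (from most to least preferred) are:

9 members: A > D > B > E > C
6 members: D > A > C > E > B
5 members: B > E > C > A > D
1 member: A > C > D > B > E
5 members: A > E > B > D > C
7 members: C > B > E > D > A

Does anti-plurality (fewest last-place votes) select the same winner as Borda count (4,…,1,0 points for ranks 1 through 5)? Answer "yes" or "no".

Anti-plurality — last-place votes: C 14, B 6, A 7, E 1, D 5. Winner: E.
Borda — scores: C 53, B 70, A 83, E 59, D 65. Winner: A.
The two methods disagree.

no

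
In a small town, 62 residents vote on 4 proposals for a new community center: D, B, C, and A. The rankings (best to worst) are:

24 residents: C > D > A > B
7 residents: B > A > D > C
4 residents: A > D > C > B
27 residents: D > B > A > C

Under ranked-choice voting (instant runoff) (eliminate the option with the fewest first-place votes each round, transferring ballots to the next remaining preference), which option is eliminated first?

A

Round 1: D 27, B 7, C 24, A 4. Eliminate A.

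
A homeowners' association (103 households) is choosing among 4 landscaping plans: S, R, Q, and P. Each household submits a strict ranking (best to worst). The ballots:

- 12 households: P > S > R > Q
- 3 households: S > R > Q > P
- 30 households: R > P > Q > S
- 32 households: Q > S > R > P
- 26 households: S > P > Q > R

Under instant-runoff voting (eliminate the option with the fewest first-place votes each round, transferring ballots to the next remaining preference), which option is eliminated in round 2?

R

Round 1: S 29, R 30, Q 32, P 12. Eliminate P.
Round 2: S 41, R 30, Q 32. Eliminate R.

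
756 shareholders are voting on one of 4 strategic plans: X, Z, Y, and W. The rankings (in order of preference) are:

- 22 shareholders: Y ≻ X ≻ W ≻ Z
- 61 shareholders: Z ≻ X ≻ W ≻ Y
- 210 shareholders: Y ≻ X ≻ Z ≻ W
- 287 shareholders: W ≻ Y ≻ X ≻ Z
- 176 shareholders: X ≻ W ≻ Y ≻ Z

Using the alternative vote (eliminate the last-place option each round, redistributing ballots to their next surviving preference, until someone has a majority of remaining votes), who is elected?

X

Round 1: X 176, Z 61, Y 232, W 287. Eliminate Z.
Round 2: X 237, Y 232, W 287. Eliminate Y.
Round 3: X 469, W 287. X has a majority.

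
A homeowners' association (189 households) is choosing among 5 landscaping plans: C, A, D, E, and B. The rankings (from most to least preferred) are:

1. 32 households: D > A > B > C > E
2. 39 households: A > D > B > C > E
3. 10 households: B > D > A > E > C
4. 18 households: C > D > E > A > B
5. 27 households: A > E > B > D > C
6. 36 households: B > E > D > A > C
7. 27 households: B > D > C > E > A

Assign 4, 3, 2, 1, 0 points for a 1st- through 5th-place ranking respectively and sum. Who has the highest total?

D

C: 32·1 + 39·1 + 10·0 + 18·4 + 27·0 + 36·0 + 27·2 = 197
A: 32·3 + 39·4 + 10·2 + 18·1 + 27·4 + 36·1 + 27·0 = 434
D: 32·4 + 39·3 + 10·3 + 18·3 + 27·1 + 36·2 + 27·3 = 509
E: 32·0 + 39·0 + 10·1 + 18·2 + 27·3 + 36·3 + 27·1 = 262
B: 32·2 + 39·2 + 10·4 + 18·0 + 27·2 + 36·4 + 27·4 = 488
D has the highest Borda score (509).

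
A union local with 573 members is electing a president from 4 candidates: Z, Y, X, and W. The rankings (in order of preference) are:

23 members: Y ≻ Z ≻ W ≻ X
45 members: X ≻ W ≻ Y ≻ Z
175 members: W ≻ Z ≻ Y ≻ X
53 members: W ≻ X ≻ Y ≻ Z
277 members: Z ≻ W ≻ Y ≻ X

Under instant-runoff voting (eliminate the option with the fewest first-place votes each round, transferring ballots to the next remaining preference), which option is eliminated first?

Round 1: Z 277, Y 23, X 45, W 228. Eliminate Y.

Y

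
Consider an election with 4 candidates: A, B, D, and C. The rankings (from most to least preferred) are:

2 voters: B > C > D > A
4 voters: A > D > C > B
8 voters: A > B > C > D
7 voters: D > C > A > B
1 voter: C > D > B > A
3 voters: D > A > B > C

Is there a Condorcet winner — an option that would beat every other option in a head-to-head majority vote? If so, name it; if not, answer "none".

D

D vs A: 13–12 for D.
D vs B: 15–10 for D.
D vs C: 14–11 for D.
D beats every other option head-to-head.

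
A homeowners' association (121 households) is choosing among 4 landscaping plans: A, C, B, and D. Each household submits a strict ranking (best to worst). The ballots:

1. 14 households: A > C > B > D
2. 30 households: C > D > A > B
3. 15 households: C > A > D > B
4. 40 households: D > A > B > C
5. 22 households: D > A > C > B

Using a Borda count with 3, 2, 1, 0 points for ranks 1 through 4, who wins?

A: 14·3 + 30·1 + 15·2 + 40·2 + 22·2 = 226
C: 14·2 + 30·3 + 15·3 + 40·0 + 22·1 = 185
B: 14·1 + 30·0 + 15·0 + 40·1 + 22·0 = 54
D: 14·0 + 30·2 + 15·1 + 40·3 + 22·3 = 261
D has the highest Borda score (261).

D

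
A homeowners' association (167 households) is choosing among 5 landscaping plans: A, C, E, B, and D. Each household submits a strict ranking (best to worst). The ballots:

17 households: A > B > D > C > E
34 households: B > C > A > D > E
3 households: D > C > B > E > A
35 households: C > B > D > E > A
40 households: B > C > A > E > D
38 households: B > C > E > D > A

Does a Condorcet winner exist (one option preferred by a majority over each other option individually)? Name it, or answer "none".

B vs A: 150–17 for B.
B vs C: 129–38 for B.
B vs E: 167–0 for B.
B vs D: 164–3 for B.
B beats every other option head-to-head.

B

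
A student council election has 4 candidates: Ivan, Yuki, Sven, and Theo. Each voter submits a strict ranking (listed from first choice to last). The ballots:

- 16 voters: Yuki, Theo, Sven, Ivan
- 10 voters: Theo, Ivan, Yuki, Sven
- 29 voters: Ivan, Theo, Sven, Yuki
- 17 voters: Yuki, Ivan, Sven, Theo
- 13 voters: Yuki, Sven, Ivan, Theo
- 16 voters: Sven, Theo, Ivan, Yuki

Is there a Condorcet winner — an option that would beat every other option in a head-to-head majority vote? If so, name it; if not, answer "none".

Ivan vs Yuki: 55–46 for Ivan.
Ivan vs Sven: 56–45 for Ivan.
Ivan vs Theo: 59–42 for Ivan.
Ivan beats every other option head-to-head.

Ivan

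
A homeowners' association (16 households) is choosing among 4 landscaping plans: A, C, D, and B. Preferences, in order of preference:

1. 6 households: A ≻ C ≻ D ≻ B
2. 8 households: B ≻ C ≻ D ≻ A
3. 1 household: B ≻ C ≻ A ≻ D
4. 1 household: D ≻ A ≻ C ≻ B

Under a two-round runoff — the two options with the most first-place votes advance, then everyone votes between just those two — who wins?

B

Round 1 first-place votes: A 6, C 0, D 1, B 9.
B and A advance.
Runoff: B is preferred to A by 9 voters; A by 7.
B wins the runoff.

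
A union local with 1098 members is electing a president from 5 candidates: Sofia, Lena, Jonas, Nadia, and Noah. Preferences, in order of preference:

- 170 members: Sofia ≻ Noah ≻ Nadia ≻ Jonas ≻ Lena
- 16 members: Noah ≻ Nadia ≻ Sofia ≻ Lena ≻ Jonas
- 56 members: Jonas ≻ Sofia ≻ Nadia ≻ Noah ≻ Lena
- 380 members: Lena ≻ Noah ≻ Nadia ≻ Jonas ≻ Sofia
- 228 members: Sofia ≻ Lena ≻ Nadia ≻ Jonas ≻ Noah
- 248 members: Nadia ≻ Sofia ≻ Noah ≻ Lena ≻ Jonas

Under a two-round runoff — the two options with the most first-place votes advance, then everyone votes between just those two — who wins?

Round 1 first-place votes: Sofia 398, Lena 380, Jonas 56, Nadia 248, Noah 16.
Sofia and Lena advance.
Runoff: Sofia is preferred to Lena by 718 voters; Lena by 380.
Sofia wins the runoff.

Sofia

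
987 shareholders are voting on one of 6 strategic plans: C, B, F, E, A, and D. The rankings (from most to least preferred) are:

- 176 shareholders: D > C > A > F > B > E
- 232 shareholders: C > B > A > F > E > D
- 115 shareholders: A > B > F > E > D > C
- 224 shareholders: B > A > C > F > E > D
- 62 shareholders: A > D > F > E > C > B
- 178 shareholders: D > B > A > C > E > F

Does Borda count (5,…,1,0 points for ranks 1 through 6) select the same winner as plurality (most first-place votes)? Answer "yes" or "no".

no

Borda — scores: C 2954, B 3396, F 1795, E 988, A 3539, D 2133. Winner: A.
Plurality — first-place votes: C 232, B 224, F 0, E 0, A 177, D 354. Winner: D.
The two methods disagree.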